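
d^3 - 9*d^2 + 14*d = d*(d - 7)*(d - 2)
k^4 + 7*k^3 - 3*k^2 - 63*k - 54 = (k - 3)*(k + 1)*(k + 3)*(k + 6)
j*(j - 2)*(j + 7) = j^3 + 5*j^2 - 14*j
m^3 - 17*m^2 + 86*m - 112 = (m - 8)*(m - 7)*(m - 2)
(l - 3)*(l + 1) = l^2 - 2*l - 3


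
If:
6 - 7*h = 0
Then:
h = 6/7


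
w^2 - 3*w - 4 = (w - 4)*(w + 1)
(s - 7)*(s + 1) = s^2 - 6*s - 7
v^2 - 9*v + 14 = (v - 7)*(v - 2)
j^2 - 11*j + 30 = (j - 6)*(j - 5)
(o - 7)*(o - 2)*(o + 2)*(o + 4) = o^4 - 3*o^3 - 32*o^2 + 12*o + 112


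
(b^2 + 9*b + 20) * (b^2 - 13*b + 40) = b^4 - 4*b^3 - 57*b^2 + 100*b + 800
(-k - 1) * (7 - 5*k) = 5*k^2 - 2*k - 7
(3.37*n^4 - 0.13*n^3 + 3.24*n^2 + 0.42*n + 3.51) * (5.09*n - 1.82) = 17.1533*n^5 - 6.7951*n^4 + 16.7282*n^3 - 3.759*n^2 + 17.1015*n - 6.3882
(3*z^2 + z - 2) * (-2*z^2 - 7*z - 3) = -6*z^4 - 23*z^3 - 12*z^2 + 11*z + 6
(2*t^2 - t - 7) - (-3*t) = 2*t^2 + 2*t - 7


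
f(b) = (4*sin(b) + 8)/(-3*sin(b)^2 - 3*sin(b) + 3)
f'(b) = (6*sin(b)*cos(b) + 3*cos(b))*(4*sin(b) + 8)/(-3*sin(b)^2 - 3*sin(b) + 3)^2 + 4*cos(b)/(-3*sin(b)^2 - 3*sin(b) + 3) = 4*(sin(b)^2 + 4*sin(b) + 3)*cos(b)/(3*(sin(b) - cos(b)^2)^2)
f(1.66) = -4.04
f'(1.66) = -0.97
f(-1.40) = 1.33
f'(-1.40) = 0.01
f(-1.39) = 1.33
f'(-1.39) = 0.01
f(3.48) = 1.82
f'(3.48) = -1.50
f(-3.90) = -22.29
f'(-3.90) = -233.02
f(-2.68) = 1.66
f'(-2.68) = -1.09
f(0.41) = 7.23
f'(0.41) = 29.68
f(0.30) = 4.96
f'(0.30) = 14.28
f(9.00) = 7.69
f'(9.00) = -33.49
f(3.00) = 3.40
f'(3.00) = -6.72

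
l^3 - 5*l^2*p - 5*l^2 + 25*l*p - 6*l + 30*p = (l - 6)*(l + 1)*(l - 5*p)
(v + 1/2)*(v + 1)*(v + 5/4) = v^3 + 11*v^2/4 + 19*v/8 + 5/8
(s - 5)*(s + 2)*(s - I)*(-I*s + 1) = -I*s^4 + 3*I*s^3 + 9*I*s^2 + 3*I*s + 10*I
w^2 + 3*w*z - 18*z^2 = (w - 3*z)*(w + 6*z)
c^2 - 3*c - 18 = (c - 6)*(c + 3)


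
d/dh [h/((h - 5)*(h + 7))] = (-h^2 - 35)/(h^4 + 4*h^3 - 66*h^2 - 140*h + 1225)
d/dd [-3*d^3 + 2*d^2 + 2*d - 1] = -9*d^2 + 4*d + 2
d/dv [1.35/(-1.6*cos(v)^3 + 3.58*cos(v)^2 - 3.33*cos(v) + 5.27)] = (-6.48*cos(v)^2 + 9.666*cos(v) - 4.4955)*sin(v)/(1.6*cos(v)^3 - 3.58*cos(v)^2 + 3.33*cos(v) - 5.27)^2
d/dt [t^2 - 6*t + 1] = 2*t - 6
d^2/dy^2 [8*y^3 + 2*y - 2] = 48*y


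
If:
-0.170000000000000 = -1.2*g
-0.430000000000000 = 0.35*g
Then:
No Solution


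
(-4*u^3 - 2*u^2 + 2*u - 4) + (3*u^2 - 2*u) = -4*u^3 + u^2 - 4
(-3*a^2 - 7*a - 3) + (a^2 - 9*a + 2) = -2*a^2 - 16*a - 1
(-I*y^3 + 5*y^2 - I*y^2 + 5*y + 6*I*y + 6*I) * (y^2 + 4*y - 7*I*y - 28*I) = -I*y^5 - 2*y^4 - 5*I*y^4 - 10*y^3 - 33*I*y^3 + 34*y^2 - 145*I*y^2 + 210*y - 116*I*y + 168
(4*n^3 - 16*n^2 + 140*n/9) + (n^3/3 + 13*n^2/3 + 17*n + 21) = 13*n^3/3 - 35*n^2/3 + 293*n/9 + 21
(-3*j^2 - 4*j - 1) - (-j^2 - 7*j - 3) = -2*j^2 + 3*j + 2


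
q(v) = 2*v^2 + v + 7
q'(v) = 4*v + 1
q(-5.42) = 60.33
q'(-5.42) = -20.68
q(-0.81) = 7.50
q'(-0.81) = -2.24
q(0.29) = 7.46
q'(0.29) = 2.16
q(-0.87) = 7.64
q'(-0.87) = -2.48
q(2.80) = 25.48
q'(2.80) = 12.20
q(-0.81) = 7.50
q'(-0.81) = -2.24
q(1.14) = 10.74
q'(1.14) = 5.56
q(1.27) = 11.50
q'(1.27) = 6.08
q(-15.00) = 442.00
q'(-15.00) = -59.00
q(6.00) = 85.00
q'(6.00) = 25.00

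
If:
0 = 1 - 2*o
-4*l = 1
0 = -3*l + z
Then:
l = -1/4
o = 1/2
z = -3/4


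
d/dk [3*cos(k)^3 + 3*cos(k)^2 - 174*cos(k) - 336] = 3*(-3*cos(k)^2 - 2*cos(k) + 58)*sin(k)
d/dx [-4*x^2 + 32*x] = 32 - 8*x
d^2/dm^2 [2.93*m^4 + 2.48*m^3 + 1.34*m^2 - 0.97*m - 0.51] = 35.16*m^2 + 14.88*m + 2.68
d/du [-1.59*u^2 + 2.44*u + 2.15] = 2.44 - 3.18*u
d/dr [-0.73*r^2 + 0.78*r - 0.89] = 0.78 - 1.46*r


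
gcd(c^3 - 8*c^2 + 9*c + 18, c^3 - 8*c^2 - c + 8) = c + 1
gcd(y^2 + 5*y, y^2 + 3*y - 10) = y + 5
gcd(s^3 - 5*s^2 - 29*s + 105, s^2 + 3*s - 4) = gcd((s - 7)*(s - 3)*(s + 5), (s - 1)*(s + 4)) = 1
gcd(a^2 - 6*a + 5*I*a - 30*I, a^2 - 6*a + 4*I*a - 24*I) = a - 6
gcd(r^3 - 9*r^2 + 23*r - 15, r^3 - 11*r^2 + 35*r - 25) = r^2 - 6*r + 5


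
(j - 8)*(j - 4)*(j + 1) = j^3 - 11*j^2 + 20*j + 32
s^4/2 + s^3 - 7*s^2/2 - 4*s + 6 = (s/2 + 1)*(s - 2)*(s - 1)*(s + 3)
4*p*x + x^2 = x*(4*p + x)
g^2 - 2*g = g*(g - 2)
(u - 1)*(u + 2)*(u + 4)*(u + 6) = u^4 + 11*u^3 + 32*u^2 + 4*u - 48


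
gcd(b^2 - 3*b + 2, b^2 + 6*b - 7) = b - 1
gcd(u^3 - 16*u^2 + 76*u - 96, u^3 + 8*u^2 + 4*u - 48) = u - 2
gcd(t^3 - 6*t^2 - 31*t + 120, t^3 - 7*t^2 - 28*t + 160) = t^2 - 3*t - 40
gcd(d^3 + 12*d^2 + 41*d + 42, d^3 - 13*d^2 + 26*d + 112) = d + 2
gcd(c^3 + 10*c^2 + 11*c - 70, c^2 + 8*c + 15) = c + 5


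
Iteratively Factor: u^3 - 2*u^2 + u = (u)*(u^2 - 2*u + 1) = u*(u - 1)*(u - 1)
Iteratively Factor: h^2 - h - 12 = (h + 3)*(h - 4)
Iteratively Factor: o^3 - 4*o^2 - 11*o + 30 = (o + 3)*(o^2 - 7*o + 10) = (o - 5)*(o + 3)*(o - 2)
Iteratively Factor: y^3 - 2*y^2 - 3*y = (y)*(y^2 - 2*y - 3) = y*(y + 1)*(y - 3)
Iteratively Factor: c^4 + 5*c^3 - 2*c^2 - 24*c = (c)*(c^3 + 5*c^2 - 2*c - 24) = c*(c + 3)*(c^2 + 2*c - 8) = c*(c + 3)*(c + 4)*(c - 2)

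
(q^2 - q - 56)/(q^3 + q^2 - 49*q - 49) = (q - 8)/(q^2 - 6*q - 7)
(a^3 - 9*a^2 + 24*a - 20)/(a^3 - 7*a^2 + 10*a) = (a - 2)/a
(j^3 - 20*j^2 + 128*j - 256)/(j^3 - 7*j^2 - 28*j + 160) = (j - 8)/(j + 5)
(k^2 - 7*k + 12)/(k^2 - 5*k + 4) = (k - 3)/(k - 1)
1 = 1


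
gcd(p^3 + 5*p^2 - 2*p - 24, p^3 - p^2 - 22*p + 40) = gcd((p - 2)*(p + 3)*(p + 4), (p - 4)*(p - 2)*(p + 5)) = p - 2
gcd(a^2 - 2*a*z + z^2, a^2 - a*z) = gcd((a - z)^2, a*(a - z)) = -a + z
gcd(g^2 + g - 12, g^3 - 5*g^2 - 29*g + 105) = g - 3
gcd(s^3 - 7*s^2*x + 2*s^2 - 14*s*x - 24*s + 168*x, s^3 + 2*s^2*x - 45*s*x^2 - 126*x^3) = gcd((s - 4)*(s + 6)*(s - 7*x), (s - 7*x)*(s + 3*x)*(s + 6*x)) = -s + 7*x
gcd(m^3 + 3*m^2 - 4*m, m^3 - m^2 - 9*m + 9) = m - 1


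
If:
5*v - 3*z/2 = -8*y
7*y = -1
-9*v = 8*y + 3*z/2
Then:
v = 8/49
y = -1/7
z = -32/147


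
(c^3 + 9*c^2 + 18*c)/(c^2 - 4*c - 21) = c*(c + 6)/(c - 7)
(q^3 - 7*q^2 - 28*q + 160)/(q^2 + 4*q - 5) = (q^2 - 12*q + 32)/(q - 1)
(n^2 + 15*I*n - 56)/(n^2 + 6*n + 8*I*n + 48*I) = (n + 7*I)/(n + 6)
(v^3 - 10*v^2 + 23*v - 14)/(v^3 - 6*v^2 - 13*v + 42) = (v - 1)/(v + 3)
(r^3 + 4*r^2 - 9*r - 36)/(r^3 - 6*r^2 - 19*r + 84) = (r + 3)/(r - 7)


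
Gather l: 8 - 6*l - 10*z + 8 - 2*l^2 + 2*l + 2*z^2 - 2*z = -2*l^2 - 4*l + 2*z^2 - 12*z + 16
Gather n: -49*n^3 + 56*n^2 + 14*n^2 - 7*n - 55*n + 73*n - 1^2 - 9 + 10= -49*n^3 + 70*n^2 + 11*n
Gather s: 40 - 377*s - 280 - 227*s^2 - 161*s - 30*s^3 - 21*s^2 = -30*s^3 - 248*s^2 - 538*s - 240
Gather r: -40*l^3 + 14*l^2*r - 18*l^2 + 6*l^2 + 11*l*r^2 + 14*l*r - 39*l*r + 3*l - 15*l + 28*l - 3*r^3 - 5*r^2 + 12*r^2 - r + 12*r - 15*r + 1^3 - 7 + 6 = -40*l^3 - 12*l^2 + 16*l - 3*r^3 + r^2*(11*l + 7) + r*(14*l^2 - 25*l - 4)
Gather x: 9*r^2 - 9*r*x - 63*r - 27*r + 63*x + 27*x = 9*r^2 - 90*r + x*(90 - 9*r)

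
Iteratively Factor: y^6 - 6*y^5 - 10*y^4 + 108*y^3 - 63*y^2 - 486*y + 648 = (y - 4)*(y^5 - 2*y^4 - 18*y^3 + 36*y^2 + 81*y - 162) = (y - 4)*(y + 3)*(y^4 - 5*y^3 - 3*y^2 + 45*y - 54) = (y - 4)*(y - 3)*(y + 3)*(y^3 - 2*y^2 - 9*y + 18) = (y - 4)*(y - 3)*(y + 3)^2*(y^2 - 5*y + 6) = (y - 4)*(y - 3)^2*(y + 3)^2*(y - 2)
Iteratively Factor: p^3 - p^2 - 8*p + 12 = (p - 2)*(p^2 + p - 6) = (p - 2)^2*(p + 3)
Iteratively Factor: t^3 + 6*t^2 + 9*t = (t + 3)*(t^2 + 3*t) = (t + 3)^2*(t)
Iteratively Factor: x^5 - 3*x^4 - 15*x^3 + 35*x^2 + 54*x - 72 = (x + 3)*(x^4 - 6*x^3 + 3*x^2 + 26*x - 24) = (x + 2)*(x + 3)*(x^3 - 8*x^2 + 19*x - 12) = (x - 3)*(x + 2)*(x + 3)*(x^2 - 5*x + 4) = (x - 3)*(x - 1)*(x + 2)*(x + 3)*(x - 4)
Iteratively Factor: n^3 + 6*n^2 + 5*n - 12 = (n - 1)*(n^2 + 7*n + 12) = (n - 1)*(n + 4)*(n + 3)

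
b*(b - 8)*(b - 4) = b^3 - 12*b^2 + 32*b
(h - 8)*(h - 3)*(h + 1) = h^3 - 10*h^2 + 13*h + 24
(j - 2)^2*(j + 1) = j^3 - 3*j^2 + 4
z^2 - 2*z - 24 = (z - 6)*(z + 4)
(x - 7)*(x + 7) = x^2 - 49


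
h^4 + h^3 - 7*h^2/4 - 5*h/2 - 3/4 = (h - 3/2)*(h + 1/2)*(h + 1)^2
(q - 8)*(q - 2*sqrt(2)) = q^2 - 8*q - 2*sqrt(2)*q + 16*sqrt(2)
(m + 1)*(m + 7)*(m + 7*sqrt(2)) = m^3 + 8*m^2 + 7*sqrt(2)*m^2 + 7*m + 56*sqrt(2)*m + 49*sqrt(2)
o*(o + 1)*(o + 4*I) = o^3 + o^2 + 4*I*o^2 + 4*I*o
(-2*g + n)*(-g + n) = 2*g^2 - 3*g*n + n^2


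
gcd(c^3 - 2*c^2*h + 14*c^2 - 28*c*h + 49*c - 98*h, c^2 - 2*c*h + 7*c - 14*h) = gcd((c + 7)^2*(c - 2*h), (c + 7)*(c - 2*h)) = c^2 - 2*c*h + 7*c - 14*h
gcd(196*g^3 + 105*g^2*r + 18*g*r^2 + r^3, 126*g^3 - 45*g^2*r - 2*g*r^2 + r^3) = 7*g + r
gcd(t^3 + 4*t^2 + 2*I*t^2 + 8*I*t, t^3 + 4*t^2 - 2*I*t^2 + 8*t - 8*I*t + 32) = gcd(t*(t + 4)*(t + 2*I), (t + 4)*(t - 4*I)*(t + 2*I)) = t^2 + t*(4 + 2*I) + 8*I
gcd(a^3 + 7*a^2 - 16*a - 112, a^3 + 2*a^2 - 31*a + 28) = a^2 + 3*a - 28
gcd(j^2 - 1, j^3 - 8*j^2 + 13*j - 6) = j - 1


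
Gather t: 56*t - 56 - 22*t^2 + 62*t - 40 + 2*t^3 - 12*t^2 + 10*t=2*t^3 - 34*t^2 + 128*t - 96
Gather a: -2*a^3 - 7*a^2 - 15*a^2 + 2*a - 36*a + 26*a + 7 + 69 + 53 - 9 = -2*a^3 - 22*a^2 - 8*a + 120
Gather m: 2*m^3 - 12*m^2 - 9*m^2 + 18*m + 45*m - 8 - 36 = 2*m^3 - 21*m^2 + 63*m - 44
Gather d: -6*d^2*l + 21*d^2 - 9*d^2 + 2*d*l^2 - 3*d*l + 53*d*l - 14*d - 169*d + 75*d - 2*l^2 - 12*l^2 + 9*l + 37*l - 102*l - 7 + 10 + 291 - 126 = d^2*(12 - 6*l) + d*(2*l^2 + 50*l - 108) - 14*l^2 - 56*l + 168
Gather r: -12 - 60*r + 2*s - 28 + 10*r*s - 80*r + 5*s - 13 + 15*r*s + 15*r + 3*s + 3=r*(25*s - 125) + 10*s - 50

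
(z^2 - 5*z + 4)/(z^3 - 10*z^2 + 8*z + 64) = (z - 1)/(z^2 - 6*z - 16)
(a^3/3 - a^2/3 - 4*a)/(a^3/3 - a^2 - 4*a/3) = (a + 3)/(a + 1)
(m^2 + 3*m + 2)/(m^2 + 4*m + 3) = (m + 2)/(m + 3)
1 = 1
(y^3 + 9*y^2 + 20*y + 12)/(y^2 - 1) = (y^2 + 8*y + 12)/(y - 1)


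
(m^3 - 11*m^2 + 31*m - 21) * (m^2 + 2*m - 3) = m^5 - 9*m^4 + 6*m^3 + 74*m^2 - 135*m + 63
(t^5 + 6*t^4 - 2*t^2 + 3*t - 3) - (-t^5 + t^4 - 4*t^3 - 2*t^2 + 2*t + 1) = 2*t^5 + 5*t^4 + 4*t^3 + t - 4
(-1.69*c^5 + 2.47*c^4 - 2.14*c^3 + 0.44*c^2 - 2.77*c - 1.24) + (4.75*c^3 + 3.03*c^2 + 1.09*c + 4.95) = -1.69*c^5 + 2.47*c^4 + 2.61*c^3 + 3.47*c^2 - 1.68*c + 3.71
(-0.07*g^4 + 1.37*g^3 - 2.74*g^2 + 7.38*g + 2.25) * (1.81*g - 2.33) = -0.1267*g^5 + 2.6428*g^4 - 8.1515*g^3 + 19.742*g^2 - 13.1229*g - 5.2425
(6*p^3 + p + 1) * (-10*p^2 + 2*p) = -60*p^5 + 12*p^4 - 10*p^3 - 8*p^2 + 2*p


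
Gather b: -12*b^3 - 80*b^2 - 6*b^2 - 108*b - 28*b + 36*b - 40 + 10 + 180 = -12*b^3 - 86*b^2 - 100*b + 150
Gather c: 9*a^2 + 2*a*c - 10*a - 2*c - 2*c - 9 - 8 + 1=9*a^2 - 10*a + c*(2*a - 4) - 16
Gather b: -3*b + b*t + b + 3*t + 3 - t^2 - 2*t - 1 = b*(t - 2) - t^2 + t + 2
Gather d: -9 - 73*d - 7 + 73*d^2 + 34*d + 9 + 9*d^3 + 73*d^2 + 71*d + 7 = 9*d^3 + 146*d^2 + 32*d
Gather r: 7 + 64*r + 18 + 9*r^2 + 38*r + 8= 9*r^2 + 102*r + 33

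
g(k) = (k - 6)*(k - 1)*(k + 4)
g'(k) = (k - 6)*(k - 1) + (k - 6)*(k + 4) + (k - 1)*(k + 4) = 3*k^2 - 6*k - 22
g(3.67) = -47.72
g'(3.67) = -3.61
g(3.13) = -43.59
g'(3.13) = -11.39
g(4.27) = -46.78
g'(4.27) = 7.08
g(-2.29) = 46.64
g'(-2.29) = 7.47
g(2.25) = -29.30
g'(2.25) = -20.31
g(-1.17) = 44.03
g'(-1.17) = -10.87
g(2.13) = -26.81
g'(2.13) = -21.17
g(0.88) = 3.00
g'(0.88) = -24.96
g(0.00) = 24.00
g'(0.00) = -22.00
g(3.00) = -42.00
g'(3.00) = -13.00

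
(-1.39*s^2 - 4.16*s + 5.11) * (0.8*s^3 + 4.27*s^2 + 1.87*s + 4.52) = -1.112*s^5 - 9.2633*s^4 - 16.2745*s^3 + 7.7577*s^2 - 9.2475*s + 23.0972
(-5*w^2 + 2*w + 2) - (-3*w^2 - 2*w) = -2*w^2 + 4*w + 2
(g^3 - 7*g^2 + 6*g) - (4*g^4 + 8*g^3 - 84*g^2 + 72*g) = -4*g^4 - 7*g^3 + 77*g^2 - 66*g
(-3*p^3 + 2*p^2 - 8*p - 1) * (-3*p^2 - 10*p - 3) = 9*p^5 + 24*p^4 + 13*p^3 + 77*p^2 + 34*p + 3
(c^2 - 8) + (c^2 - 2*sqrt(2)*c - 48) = 2*c^2 - 2*sqrt(2)*c - 56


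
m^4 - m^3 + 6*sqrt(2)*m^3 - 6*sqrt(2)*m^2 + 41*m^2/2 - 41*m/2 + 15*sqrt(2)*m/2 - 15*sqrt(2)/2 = (m - 1)*(m + sqrt(2)/2)*(m + 5*sqrt(2)/2)*(m + 3*sqrt(2))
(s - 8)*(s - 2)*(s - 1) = s^3 - 11*s^2 + 26*s - 16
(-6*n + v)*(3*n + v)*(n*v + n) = -18*n^3*v - 18*n^3 - 3*n^2*v^2 - 3*n^2*v + n*v^3 + n*v^2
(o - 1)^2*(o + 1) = o^3 - o^2 - o + 1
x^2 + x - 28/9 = (x - 4/3)*(x + 7/3)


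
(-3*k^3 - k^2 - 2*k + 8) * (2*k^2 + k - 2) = -6*k^5 - 5*k^4 + k^3 + 16*k^2 + 12*k - 16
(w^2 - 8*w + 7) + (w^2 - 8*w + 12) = 2*w^2 - 16*w + 19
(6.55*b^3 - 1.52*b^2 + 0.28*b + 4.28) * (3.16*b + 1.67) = 20.698*b^4 + 6.1353*b^3 - 1.6536*b^2 + 13.9924*b + 7.1476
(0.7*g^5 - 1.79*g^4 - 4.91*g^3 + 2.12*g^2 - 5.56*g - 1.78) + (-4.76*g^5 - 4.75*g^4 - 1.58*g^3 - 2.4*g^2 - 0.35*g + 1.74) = -4.06*g^5 - 6.54*g^4 - 6.49*g^3 - 0.28*g^2 - 5.91*g - 0.04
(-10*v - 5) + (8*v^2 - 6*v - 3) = 8*v^2 - 16*v - 8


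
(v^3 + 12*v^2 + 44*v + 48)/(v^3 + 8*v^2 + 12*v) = (v + 4)/v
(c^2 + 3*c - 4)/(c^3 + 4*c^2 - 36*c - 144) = (c - 1)/(c^2 - 36)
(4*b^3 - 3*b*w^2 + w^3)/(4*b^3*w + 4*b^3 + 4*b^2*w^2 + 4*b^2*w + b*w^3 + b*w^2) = (4*b^3 - 3*b*w^2 + w^3)/(b*(4*b^2*w + 4*b^2 + 4*b*w^2 + 4*b*w + w^3 + w^2))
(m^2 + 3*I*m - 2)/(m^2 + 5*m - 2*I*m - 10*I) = (m^2 + 3*I*m - 2)/(m^2 + m*(5 - 2*I) - 10*I)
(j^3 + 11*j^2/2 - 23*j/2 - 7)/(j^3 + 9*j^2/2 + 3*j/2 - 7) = (2*j^3 + 11*j^2 - 23*j - 14)/(2*j^3 + 9*j^2 + 3*j - 14)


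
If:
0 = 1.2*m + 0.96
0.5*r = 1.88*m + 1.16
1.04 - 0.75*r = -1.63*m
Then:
No Solution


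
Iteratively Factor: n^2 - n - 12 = (n + 3)*(n - 4)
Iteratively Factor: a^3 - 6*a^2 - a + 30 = (a + 2)*(a^2 - 8*a + 15) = (a - 5)*(a + 2)*(a - 3)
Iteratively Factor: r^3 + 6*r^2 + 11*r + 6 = (r + 1)*(r^2 + 5*r + 6) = (r + 1)*(r + 2)*(r + 3)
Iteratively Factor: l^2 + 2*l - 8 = (l - 2)*(l + 4)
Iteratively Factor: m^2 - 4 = (m + 2)*(m - 2)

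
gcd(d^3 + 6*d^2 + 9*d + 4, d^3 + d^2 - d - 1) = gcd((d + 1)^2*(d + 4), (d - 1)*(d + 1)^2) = d^2 + 2*d + 1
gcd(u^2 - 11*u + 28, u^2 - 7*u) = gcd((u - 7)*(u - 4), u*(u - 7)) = u - 7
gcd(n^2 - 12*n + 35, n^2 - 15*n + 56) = n - 7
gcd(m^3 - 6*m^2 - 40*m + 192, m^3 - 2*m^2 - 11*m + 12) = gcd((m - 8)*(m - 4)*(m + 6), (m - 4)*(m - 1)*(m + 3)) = m - 4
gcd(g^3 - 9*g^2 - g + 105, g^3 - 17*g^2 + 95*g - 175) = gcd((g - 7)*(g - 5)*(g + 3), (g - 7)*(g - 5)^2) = g^2 - 12*g + 35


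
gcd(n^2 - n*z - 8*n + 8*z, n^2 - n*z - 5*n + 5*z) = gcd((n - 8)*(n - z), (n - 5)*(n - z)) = -n + z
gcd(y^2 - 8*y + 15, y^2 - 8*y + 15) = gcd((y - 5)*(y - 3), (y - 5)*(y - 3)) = y^2 - 8*y + 15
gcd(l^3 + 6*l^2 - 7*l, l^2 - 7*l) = l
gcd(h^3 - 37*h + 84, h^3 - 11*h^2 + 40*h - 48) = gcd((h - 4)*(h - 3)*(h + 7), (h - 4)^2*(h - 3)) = h^2 - 7*h + 12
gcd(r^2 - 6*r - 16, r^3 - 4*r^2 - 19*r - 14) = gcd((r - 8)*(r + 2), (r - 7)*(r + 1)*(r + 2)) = r + 2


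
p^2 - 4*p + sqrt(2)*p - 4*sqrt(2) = (p - 4)*(p + sqrt(2))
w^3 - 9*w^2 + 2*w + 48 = (w - 8)*(w - 3)*(w + 2)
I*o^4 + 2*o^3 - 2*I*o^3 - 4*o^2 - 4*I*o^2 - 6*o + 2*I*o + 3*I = (o - 3)*(o + 1)*(o - I)*(I*o + 1)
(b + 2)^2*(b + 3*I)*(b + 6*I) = b^4 + 4*b^3 + 9*I*b^3 - 14*b^2 + 36*I*b^2 - 72*b + 36*I*b - 72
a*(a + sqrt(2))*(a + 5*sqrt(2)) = a^3 + 6*sqrt(2)*a^2 + 10*a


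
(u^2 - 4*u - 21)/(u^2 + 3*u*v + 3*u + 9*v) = (u - 7)/(u + 3*v)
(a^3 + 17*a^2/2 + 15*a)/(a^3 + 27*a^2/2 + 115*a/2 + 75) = a/(a + 5)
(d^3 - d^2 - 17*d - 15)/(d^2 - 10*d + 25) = (d^2 + 4*d + 3)/(d - 5)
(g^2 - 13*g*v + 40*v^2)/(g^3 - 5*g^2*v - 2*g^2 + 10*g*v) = (g - 8*v)/(g*(g - 2))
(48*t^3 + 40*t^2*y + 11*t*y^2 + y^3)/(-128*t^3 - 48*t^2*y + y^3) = (3*t + y)/(-8*t + y)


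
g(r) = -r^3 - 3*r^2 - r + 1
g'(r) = -3*r^2 - 6*r - 1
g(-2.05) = -0.94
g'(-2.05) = -1.31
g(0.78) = -2.08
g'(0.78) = -7.51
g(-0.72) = 0.54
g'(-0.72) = 1.76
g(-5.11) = 61.21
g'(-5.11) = -48.68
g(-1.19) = -0.37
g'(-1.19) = 1.89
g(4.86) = -189.51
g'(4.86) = -101.02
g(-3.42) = 9.33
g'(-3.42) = -15.57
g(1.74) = -15.09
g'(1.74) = -20.52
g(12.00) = -2171.00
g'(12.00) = -505.00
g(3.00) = -56.00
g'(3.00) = -46.00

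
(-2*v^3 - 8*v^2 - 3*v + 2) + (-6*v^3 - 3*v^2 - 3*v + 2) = -8*v^3 - 11*v^2 - 6*v + 4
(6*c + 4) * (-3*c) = -18*c^2 - 12*c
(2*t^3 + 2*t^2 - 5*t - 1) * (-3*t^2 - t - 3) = -6*t^5 - 8*t^4 + 7*t^3 + 2*t^2 + 16*t + 3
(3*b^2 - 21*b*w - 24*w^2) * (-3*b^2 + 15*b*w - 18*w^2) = -9*b^4 + 108*b^3*w - 297*b^2*w^2 + 18*b*w^3 + 432*w^4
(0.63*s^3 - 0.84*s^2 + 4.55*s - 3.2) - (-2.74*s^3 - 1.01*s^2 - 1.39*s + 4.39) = 3.37*s^3 + 0.17*s^2 + 5.94*s - 7.59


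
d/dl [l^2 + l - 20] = 2*l + 1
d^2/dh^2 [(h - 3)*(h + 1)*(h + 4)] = 6*h + 4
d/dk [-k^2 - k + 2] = -2*k - 1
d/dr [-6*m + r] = 1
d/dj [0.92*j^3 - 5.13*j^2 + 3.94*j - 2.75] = 2.76*j^2 - 10.26*j + 3.94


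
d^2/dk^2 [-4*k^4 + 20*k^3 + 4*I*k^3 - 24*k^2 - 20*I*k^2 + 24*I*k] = -48*k^2 + 24*k*(5 + I) - 48 - 40*I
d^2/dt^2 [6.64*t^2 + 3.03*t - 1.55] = 13.2800000000000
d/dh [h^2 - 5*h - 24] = 2*h - 5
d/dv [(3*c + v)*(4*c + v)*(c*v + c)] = c*(12*c^2 + 14*c*v + 7*c + 3*v^2 + 2*v)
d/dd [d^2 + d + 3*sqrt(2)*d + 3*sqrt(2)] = 2*d + 1 + 3*sqrt(2)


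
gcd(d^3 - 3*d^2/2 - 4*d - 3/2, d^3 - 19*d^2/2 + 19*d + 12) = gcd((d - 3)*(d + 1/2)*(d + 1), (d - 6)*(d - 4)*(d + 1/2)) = d + 1/2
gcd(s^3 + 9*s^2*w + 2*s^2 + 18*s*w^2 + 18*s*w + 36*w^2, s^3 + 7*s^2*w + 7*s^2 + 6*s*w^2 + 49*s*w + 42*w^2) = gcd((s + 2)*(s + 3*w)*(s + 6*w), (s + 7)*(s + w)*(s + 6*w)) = s + 6*w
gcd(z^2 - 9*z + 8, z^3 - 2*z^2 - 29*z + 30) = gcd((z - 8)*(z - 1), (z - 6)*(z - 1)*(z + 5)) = z - 1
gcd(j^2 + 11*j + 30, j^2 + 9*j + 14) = 1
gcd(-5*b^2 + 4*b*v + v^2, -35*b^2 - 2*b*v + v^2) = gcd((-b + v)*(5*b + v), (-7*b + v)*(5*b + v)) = 5*b + v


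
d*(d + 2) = d^2 + 2*d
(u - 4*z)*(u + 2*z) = u^2 - 2*u*z - 8*z^2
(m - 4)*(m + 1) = m^2 - 3*m - 4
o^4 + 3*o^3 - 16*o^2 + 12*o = o*(o - 2)*(o - 1)*(o + 6)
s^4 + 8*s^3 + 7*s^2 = s^2*(s + 1)*(s + 7)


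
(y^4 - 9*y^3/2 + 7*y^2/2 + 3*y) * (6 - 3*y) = -3*y^5 + 39*y^4/2 - 75*y^3/2 + 12*y^2 + 18*y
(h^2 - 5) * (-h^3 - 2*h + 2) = -h^5 + 3*h^3 + 2*h^2 + 10*h - 10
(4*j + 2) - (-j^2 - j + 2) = j^2 + 5*j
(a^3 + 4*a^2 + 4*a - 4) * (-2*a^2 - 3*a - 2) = -2*a^5 - 11*a^4 - 22*a^3 - 12*a^2 + 4*a + 8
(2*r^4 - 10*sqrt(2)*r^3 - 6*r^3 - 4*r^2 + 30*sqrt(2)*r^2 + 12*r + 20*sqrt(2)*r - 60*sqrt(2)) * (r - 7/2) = 2*r^5 - 10*sqrt(2)*r^4 - 13*r^4 + 17*r^3 + 65*sqrt(2)*r^3 - 85*sqrt(2)*r^2 + 26*r^2 - 130*sqrt(2)*r - 42*r + 210*sqrt(2)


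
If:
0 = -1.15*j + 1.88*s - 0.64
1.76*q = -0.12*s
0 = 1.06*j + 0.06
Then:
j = -0.06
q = -0.02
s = 0.31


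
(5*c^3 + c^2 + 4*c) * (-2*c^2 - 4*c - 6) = -10*c^5 - 22*c^4 - 42*c^3 - 22*c^2 - 24*c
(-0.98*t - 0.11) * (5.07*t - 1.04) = -4.9686*t^2 + 0.4615*t + 0.1144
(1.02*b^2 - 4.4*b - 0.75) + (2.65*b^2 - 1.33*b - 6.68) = 3.67*b^2 - 5.73*b - 7.43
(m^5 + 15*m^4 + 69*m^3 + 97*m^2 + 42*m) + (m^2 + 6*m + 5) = m^5 + 15*m^4 + 69*m^3 + 98*m^2 + 48*m + 5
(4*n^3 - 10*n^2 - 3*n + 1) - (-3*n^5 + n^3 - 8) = 3*n^5 + 3*n^3 - 10*n^2 - 3*n + 9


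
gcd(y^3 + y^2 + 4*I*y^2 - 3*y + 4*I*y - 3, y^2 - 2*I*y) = 1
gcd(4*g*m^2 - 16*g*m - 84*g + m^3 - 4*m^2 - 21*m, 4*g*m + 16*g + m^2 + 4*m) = 4*g + m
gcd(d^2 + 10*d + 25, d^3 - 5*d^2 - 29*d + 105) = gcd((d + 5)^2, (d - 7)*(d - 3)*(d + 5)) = d + 5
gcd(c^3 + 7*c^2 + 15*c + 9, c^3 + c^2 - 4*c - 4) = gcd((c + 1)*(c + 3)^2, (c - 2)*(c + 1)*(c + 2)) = c + 1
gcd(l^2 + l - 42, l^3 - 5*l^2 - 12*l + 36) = l - 6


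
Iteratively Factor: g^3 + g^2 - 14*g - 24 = (g + 3)*(g^2 - 2*g - 8) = (g - 4)*(g + 3)*(g + 2)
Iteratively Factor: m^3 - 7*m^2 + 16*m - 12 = (m - 2)*(m^2 - 5*m + 6) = (m - 3)*(m - 2)*(m - 2)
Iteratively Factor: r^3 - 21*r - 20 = (r - 5)*(r^2 + 5*r + 4) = (r - 5)*(r + 1)*(r + 4)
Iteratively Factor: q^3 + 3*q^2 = (q)*(q^2 + 3*q) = q*(q + 3)*(q)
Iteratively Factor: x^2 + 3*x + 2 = (x + 2)*(x + 1)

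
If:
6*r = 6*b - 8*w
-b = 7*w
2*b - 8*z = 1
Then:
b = 4*z + 1/2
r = 100*z/21 + 25/42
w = -4*z/7 - 1/14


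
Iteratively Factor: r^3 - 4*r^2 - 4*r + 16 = (r - 2)*(r^2 - 2*r - 8) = (r - 4)*(r - 2)*(r + 2)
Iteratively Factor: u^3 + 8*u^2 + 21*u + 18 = (u + 3)*(u^2 + 5*u + 6) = (u + 2)*(u + 3)*(u + 3)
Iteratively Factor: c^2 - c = (c - 1)*(c)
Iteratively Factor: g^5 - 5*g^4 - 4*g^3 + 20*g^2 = (g + 2)*(g^4 - 7*g^3 + 10*g^2) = g*(g + 2)*(g^3 - 7*g^2 + 10*g) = g*(g - 2)*(g + 2)*(g^2 - 5*g) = g*(g - 5)*(g - 2)*(g + 2)*(g)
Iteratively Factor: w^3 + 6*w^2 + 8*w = (w + 4)*(w^2 + 2*w) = w*(w + 4)*(w + 2)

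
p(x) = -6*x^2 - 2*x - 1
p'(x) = -12*x - 2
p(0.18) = -1.55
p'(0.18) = -4.16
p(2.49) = -43.18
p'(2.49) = -31.88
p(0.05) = -1.12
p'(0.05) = -2.60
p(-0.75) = -2.88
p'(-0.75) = 7.00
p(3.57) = -84.61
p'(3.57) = -44.84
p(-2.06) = -22.34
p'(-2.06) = 22.72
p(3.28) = -72.11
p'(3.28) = -41.36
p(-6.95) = -276.92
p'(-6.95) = 81.40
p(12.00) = -889.00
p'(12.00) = -146.00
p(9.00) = -505.00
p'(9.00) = -110.00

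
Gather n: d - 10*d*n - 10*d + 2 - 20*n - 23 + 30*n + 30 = -9*d + n*(10 - 10*d) + 9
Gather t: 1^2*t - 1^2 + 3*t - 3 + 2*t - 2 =6*t - 6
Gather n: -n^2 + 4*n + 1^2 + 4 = -n^2 + 4*n + 5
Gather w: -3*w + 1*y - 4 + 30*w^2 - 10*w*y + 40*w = 30*w^2 + w*(37 - 10*y) + y - 4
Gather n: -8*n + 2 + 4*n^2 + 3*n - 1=4*n^2 - 5*n + 1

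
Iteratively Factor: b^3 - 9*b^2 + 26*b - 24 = (b - 2)*(b^2 - 7*b + 12) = (b - 4)*(b - 2)*(b - 3)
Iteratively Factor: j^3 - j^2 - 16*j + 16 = (j + 4)*(j^2 - 5*j + 4) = (j - 4)*(j + 4)*(j - 1)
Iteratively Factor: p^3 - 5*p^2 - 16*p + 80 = (p - 5)*(p^2 - 16) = (p - 5)*(p - 4)*(p + 4)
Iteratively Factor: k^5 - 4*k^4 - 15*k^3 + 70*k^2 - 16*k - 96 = (k - 2)*(k^4 - 2*k^3 - 19*k^2 + 32*k + 48) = (k - 2)*(k + 4)*(k^3 - 6*k^2 + 5*k + 12) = (k - 2)*(k + 1)*(k + 4)*(k^2 - 7*k + 12) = (k - 3)*(k - 2)*(k + 1)*(k + 4)*(k - 4)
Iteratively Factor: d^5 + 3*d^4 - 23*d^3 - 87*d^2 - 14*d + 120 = (d - 5)*(d^4 + 8*d^3 + 17*d^2 - 2*d - 24) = (d - 5)*(d + 4)*(d^3 + 4*d^2 + d - 6) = (d - 5)*(d - 1)*(d + 4)*(d^2 + 5*d + 6) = (d - 5)*(d - 1)*(d + 3)*(d + 4)*(d + 2)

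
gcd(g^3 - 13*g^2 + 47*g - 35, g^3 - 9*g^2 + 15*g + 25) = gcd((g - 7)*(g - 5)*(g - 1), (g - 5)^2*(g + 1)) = g - 5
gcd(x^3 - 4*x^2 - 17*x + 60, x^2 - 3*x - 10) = x - 5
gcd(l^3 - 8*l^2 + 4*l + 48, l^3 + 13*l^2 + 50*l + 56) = l + 2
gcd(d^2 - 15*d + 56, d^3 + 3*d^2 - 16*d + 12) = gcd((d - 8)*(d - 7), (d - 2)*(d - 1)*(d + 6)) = 1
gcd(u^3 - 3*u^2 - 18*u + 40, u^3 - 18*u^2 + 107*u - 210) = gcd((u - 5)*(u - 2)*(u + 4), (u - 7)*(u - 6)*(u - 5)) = u - 5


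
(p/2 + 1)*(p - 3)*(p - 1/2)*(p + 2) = p^4/2 + p^3/4 - 17*p^2/4 - 4*p + 3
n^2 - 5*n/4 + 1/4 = (n - 1)*(n - 1/4)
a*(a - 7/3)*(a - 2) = a^3 - 13*a^2/3 + 14*a/3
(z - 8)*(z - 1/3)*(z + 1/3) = z^3 - 8*z^2 - z/9 + 8/9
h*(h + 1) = h^2 + h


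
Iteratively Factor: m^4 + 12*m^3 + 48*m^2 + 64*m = (m + 4)*(m^3 + 8*m^2 + 16*m) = (m + 4)^2*(m^2 + 4*m) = m*(m + 4)^2*(m + 4)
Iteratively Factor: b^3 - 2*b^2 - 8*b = (b + 2)*(b^2 - 4*b) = b*(b + 2)*(b - 4)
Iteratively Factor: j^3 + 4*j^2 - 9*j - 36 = (j - 3)*(j^2 + 7*j + 12) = (j - 3)*(j + 3)*(j + 4)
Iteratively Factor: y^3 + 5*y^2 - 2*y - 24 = (y - 2)*(y^2 + 7*y + 12) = (y - 2)*(y + 3)*(y + 4)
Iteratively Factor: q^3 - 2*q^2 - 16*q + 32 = (q - 2)*(q^2 - 16) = (q - 4)*(q - 2)*(q + 4)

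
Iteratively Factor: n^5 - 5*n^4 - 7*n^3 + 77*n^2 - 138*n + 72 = (n - 3)*(n^4 - 2*n^3 - 13*n^2 + 38*n - 24) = (n - 3)*(n - 1)*(n^3 - n^2 - 14*n + 24) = (n - 3)*(n - 1)*(n + 4)*(n^2 - 5*n + 6) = (n - 3)*(n - 2)*(n - 1)*(n + 4)*(n - 3)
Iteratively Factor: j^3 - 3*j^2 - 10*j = (j)*(j^2 - 3*j - 10) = j*(j - 5)*(j + 2)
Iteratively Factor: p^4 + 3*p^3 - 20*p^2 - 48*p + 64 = (p + 4)*(p^3 - p^2 - 16*p + 16) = (p - 4)*(p + 4)*(p^2 + 3*p - 4) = (p - 4)*(p - 1)*(p + 4)*(p + 4)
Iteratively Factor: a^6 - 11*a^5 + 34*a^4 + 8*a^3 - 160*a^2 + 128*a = (a + 2)*(a^5 - 13*a^4 + 60*a^3 - 112*a^2 + 64*a) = (a - 4)*(a + 2)*(a^4 - 9*a^3 + 24*a^2 - 16*a) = a*(a - 4)*(a + 2)*(a^3 - 9*a^2 + 24*a - 16) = a*(a - 4)*(a - 1)*(a + 2)*(a^2 - 8*a + 16) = a*(a - 4)^2*(a - 1)*(a + 2)*(a - 4)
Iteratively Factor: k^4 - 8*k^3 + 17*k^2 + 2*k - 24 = (k - 4)*(k^3 - 4*k^2 + k + 6) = (k - 4)*(k + 1)*(k^2 - 5*k + 6) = (k - 4)*(k - 2)*(k + 1)*(k - 3)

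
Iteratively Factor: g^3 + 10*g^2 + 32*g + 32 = (g + 4)*(g^2 + 6*g + 8) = (g + 4)^2*(g + 2)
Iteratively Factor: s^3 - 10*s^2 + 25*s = (s)*(s^2 - 10*s + 25) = s*(s - 5)*(s - 5)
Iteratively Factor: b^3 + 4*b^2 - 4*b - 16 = (b - 2)*(b^2 + 6*b + 8) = (b - 2)*(b + 4)*(b + 2)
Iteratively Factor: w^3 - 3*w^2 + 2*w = (w - 1)*(w^2 - 2*w) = w*(w - 1)*(w - 2)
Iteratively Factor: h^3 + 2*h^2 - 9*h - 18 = (h - 3)*(h^2 + 5*h + 6) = (h - 3)*(h + 2)*(h + 3)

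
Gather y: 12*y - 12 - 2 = 12*y - 14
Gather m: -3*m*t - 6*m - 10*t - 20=m*(-3*t - 6) - 10*t - 20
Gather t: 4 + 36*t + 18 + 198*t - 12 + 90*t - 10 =324*t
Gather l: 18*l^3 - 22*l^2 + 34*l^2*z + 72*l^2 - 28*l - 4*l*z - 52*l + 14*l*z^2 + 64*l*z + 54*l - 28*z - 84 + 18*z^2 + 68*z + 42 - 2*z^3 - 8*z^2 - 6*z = 18*l^3 + l^2*(34*z + 50) + l*(14*z^2 + 60*z - 26) - 2*z^3 + 10*z^2 + 34*z - 42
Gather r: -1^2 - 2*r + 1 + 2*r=0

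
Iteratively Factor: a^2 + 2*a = (a)*(a + 2)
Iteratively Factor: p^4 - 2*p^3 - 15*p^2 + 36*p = (p - 3)*(p^3 + p^2 - 12*p) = (p - 3)^2*(p^2 + 4*p) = p*(p - 3)^2*(p + 4)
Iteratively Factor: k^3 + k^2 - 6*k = (k - 2)*(k^2 + 3*k) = k*(k - 2)*(k + 3)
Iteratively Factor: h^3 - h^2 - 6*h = (h)*(h^2 - h - 6) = h*(h - 3)*(h + 2)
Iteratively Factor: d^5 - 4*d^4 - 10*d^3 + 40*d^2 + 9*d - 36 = (d + 1)*(d^4 - 5*d^3 - 5*d^2 + 45*d - 36) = (d - 3)*(d + 1)*(d^3 - 2*d^2 - 11*d + 12) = (d - 4)*(d - 3)*(d + 1)*(d^2 + 2*d - 3) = (d - 4)*(d - 3)*(d - 1)*(d + 1)*(d + 3)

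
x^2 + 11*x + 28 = (x + 4)*(x + 7)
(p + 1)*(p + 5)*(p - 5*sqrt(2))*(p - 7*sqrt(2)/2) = p^4 - 17*sqrt(2)*p^3/2 + 6*p^3 - 51*sqrt(2)*p^2 + 40*p^2 - 85*sqrt(2)*p/2 + 210*p + 175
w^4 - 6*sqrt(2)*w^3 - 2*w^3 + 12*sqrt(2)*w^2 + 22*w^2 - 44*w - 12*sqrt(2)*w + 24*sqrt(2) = (w - 2)*(w - 3*sqrt(2))*(w - 2*sqrt(2))*(w - sqrt(2))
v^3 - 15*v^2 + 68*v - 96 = (v - 8)*(v - 4)*(v - 3)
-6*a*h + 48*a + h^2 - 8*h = (-6*a + h)*(h - 8)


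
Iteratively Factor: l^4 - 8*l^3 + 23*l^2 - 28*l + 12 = (l - 1)*(l^3 - 7*l^2 + 16*l - 12) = (l - 3)*(l - 1)*(l^2 - 4*l + 4) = (l - 3)*(l - 2)*(l - 1)*(l - 2)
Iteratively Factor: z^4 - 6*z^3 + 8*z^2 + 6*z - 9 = (z - 1)*(z^3 - 5*z^2 + 3*z + 9) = (z - 1)*(z + 1)*(z^2 - 6*z + 9) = (z - 3)*(z - 1)*(z + 1)*(z - 3)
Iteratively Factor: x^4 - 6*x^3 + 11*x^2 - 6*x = (x - 3)*(x^3 - 3*x^2 + 2*x) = (x - 3)*(x - 1)*(x^2 - 2*x) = (x - 3)*(x - 2)*(x - 1)*(x)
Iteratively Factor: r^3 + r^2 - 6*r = (r)*(r^2 + r - 6) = r*(r + 3)*(r - 2)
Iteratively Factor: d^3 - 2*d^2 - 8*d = (d + 2)*(d^2 - 4*d) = d*(d + 2)*(d - 4)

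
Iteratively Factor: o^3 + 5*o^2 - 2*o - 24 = (o + 3)*(o^2 + 2*o - 8) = (o - 2)*(o + 3)*(o + 4)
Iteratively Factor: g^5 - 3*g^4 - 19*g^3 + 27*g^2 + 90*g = (g)*(g^4 - 3*g^3 - 19*g^2 + 27*g + 90) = g*(g - 3)*(g^3 - 19*g - 30) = g*(g - 3)*(g + 3)*(g^2 - 3*g - 10) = g*(g - 3)*(g + 2)*(g + 3)*(g - 5)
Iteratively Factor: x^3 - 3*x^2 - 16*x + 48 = (x - 4)*(x^2 + x - 12) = (x - 4)*(x - 3)*(x + 4)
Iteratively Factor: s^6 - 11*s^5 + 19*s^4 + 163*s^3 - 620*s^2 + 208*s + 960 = (s - 3)*(s^5 - 8*s^4 - 5*s^3 + 148*s^2 - 176*s - 320) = (s - 4)*(s - 3)*(s^4 - 4*s^3 - 21*s^2 + 64*s + 80) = (s - 4)*(s - 3)*(s + 4)*(s^3 - 8*s^2 + 11*s + 20) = (s - 4)^2*(s - 3)*(s + 4)*(s^2 - 4*s - 5) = (s - 4)^2*(s - 3)*(s + 1)*(s + 4)*(s - 5)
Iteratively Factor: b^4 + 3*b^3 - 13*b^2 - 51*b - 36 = (b + 1)*(b^3 + 2*b^2 - 15*b - 36) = (b + 1)*(b + 3)*(b^2 - b - 12) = (b + 1)*(b + 3)^2*(b - 4)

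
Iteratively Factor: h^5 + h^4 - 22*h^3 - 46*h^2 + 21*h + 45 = (h + 3)*(h^4 - 2*h^3 - 16*h^2 + 2*h + 15) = (h - 5)*(h + 3)*(h^3 + 3*h^2 - h - 3) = (h - 5)*(h + 1)*(h + 3)*(h^2 + 2*h - 3) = (h - 5)*(h + 1)*(h + 3)^2*(h - 1)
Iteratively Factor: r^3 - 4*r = (r)*(r^2 - 4) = r*(r - 2)*(r + 2)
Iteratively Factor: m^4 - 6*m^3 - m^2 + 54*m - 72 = (m - 4)*(m^3 - 2*m^2 - 9*m + 18) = (m - 4)*(m + 3)*(m^2 - 5*m + 6) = (m - 4)*(m - 3)*(m + 3)*(m - 2)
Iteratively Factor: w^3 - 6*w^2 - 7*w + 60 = (w - 4)*(w^2 - 2*w - 15) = (w - 4)*(w + 3)*(w - 5)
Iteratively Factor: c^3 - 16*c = (c)*(c^2 - 16) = c*(c + 4)*(c - 4)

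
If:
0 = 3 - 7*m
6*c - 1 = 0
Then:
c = 1/6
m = 3/7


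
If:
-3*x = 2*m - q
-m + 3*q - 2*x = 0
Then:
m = -7*x/5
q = x/5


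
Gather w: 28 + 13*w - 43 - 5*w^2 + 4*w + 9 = -5*w^2 + 17*w - 6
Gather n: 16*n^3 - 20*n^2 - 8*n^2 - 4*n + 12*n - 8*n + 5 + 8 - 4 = 16*n^3 - 28*n^2 + 9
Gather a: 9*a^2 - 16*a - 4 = 9*a^2 - 16*a - 4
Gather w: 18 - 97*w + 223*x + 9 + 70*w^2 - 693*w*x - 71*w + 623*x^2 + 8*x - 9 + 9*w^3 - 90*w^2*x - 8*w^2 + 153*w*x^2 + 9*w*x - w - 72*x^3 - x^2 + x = 9*w^3 + w^2*(62 - 90*x) + w*(153*x^2 - 684*x - 169) - 72*x^3 + 622*x^2 + 232*x + 18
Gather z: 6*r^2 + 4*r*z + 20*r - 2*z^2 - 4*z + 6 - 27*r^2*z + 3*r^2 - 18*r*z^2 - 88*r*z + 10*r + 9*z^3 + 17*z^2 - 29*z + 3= 9*r^2 + 30*r + 9*z^3 + z^2*(15 - 18*r) + z*(-27*r^2 - 84*r - 33) + 9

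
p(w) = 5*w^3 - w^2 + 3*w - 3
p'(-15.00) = 3408.00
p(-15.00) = -17148.00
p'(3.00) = 132.00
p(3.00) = 132.00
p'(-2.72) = 119.42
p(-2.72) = -119.18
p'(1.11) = 19.26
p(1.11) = 5.94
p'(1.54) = 35.49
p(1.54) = 17.51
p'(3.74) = 205.33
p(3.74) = 255.80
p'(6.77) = 676.95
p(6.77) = 1522.92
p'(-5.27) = 430.13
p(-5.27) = -778.40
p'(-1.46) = 37.89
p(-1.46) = -25.07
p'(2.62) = 100.73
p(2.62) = 87.92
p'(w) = 15*w^2 - 2*w + 3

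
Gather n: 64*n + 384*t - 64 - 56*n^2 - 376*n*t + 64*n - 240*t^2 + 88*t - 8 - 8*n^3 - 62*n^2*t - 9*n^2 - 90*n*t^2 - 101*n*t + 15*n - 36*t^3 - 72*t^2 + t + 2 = -8*n^3 + n^2*(-62*t - 65) + n*(-90*t^2 - 477*t + 143) - 36*t^3 - 312*t^2 + 473*t - 70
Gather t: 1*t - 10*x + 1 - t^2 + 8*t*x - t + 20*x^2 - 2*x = -t^2 + 8*t*x + 20*x^2 - 12*x + 1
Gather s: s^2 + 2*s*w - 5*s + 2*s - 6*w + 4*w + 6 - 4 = s^2 + s*(2*w - 3) - 2*w + 2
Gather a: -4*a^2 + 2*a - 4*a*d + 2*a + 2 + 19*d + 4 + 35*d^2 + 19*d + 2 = -4*a^2 + a*(4 - 4*d) + 35*d^2 + 38*d + 8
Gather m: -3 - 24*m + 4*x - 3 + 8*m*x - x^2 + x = m*(8*x - 24) - x^2 + 5*x - 6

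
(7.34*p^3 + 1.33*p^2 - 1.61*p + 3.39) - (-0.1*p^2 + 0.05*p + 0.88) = 7.34*p^3 + 1.43*p^2 - 1.66*p + 2.51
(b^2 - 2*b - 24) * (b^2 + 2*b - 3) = b^4 - 31*b^2 - 42*b + 72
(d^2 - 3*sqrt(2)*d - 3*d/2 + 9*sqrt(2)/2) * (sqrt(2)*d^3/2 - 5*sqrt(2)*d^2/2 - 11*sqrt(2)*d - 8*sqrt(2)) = sqrt(2)*d^5/2 - 13*sqrt(2)*d^4/4 - 3*d^4 - 29*sqrt(2)*d^3/4 + 39*d^3/2 + 17*sqrt(2)*d^2/2 + 87*d^2/2 - 51*d + 12*sqrt(2)*d - 72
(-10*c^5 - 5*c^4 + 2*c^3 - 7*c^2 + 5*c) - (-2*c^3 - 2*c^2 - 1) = -10*c^5 - 5*c^4 + 4*c^3 - 5*c^2 + 5*c + 1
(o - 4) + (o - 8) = 2*o - 12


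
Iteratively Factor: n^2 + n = (n)*(n + 1)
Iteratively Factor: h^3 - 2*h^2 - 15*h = (h + 3)*(h^2 - 5*h) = (h - 5)*(h + 3)*(h)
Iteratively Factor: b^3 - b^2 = (b)*(b^2 - b) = b^2*(b - 1)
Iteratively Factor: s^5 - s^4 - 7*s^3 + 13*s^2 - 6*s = (s)*(s^4 - s^3 - 7*s^2 + 13*s - 6) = s*(s - 1)*(s^3 - 7*s + 6) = s*(s - 1)^2*(s^2 + s - 6) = s*(s - 1)^2*(s + 3)*(s - 2)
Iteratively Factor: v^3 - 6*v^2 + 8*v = (v - 4)*(v^2 - 2*v) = (v - 4)*(v - 2)*(v)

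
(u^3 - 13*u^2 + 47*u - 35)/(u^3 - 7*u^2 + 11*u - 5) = (u - 7)/(u - 1)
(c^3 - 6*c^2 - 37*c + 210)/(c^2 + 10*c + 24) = (c^2 - 12*c + 35)/(c + 4)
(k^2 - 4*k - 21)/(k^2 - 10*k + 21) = (k + 3)/(k - 3)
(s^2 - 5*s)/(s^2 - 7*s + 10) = s/(s - 2)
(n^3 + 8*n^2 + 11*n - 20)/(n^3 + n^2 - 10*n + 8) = (n + 5)/(n - 2)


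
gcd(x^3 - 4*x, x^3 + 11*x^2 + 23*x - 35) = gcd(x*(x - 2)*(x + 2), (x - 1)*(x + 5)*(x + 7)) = 1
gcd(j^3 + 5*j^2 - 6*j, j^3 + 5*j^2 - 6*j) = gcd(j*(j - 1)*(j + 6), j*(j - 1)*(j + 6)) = j^3 + 5*j^2 - 6*j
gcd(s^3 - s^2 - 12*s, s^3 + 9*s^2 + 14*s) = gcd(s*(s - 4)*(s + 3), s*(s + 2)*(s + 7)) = s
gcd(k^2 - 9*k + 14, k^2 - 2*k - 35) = k - 7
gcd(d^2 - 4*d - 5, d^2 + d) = d + 1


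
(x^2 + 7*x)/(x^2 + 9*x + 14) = x/(x + 2)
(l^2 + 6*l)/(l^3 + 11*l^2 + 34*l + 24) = l/(l^2 + 5*l + 4)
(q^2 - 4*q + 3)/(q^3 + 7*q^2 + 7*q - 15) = (q - 3)/(q^2 + 8*q + 15)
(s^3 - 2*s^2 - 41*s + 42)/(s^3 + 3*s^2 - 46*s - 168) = (s - 1)/(s + 4)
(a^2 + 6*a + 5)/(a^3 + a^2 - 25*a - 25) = 1/(a - 5)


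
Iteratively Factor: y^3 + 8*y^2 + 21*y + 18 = (y + 2)*(y^2 + 6*y + 9) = (y + 2)*(y + 3)*(y + 3)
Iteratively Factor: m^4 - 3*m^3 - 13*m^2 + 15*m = (m)*(m^3 - 3*m^2 - 13*m + 15) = m*(m - 5)*(m^2 + 2*m - 3) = m*(m - 5)*(m + 3)*(m - 1)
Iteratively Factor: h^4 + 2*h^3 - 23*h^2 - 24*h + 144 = (h - 3)*(h^3 + 5*h^2 - 8*h - 48) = (h - 3)*(h + 4)*(h^2 + h - 12) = (h - 3)^2*(h + 4)*(h + 4)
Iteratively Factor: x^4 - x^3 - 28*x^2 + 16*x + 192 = (x - 4)*(x^3 + 3*x^2 - 16*x - 48) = (x - 4)*(x + 4)*(x^2 - x - 12) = (x - 4)*(x + 3)*(x + 4)*(x - 4)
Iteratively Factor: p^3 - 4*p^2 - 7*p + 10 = (p - 5)*(p^2 + p - 2) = (p - 5)*(p - 1)*(p + 2)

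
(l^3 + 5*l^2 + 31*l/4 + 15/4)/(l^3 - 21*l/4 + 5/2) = (2*l^2 + 5*l + 3)/(2*l^2 - 5*l + 2)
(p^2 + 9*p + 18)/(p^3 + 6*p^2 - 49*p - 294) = (p + 3)/(p^2 - 49)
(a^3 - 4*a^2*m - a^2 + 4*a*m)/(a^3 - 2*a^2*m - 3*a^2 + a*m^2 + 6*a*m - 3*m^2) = a*(a^2 - 4*a*m - a + 4*m)/(a^3 - 2*a^2*m - 3*a^2 + a*m^2 + 6*a*m - 3*m^2)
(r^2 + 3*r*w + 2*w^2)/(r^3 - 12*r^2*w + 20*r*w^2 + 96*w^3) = (r + w)/(r^2 - 14*r*w + 48*w^2)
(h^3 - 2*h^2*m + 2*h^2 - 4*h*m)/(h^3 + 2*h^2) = (h - 2*m)/h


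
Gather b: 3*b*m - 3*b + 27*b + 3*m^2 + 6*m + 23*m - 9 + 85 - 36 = b*(3*m + 24) + 3*m^2 + 29*m + 40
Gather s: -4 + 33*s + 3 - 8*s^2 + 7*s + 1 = -8*s^2 + 40*s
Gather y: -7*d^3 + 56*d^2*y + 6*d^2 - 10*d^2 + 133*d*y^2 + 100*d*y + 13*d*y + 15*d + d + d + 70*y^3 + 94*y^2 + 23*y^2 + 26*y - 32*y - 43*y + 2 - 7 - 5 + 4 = -7*d^3 - 4*d^2 + 17*d + 70*y^3 + y^2*(133*d + 117) + y*(56*d^2 + 113*d - 49) - 6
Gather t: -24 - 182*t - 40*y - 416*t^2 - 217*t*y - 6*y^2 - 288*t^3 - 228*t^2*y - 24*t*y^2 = -288*t^3 + t^2*(-228*y - 416) + t*(-24*y^2 - 217*y - 182) - 6*y^2 - 40*y - 24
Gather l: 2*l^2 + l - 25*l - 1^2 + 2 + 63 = 2*l^2 - 24*l + 64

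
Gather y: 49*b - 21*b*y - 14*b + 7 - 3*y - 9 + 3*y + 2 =-21*b*y + 35*b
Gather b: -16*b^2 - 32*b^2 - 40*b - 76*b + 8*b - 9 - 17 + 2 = -48*b^2 - 108*b - 24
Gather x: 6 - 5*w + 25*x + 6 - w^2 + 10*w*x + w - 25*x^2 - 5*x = -w^2 - 4*w - 25*x^2 + x*(10*w + 20) + 12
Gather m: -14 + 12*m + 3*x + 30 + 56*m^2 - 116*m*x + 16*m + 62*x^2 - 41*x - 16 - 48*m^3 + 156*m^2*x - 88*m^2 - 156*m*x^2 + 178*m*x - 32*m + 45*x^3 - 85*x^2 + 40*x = -48*m^3 + m^2*(156*x - 32) + m*(-156*x^2 + 62*x - 4) + 45*x^3 - 23*x^2 + 2*x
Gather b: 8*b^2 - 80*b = 8*b^2 - 80*b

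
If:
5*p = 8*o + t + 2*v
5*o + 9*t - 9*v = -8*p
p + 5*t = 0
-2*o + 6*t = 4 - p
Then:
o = -344/213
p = -820/213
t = 164/213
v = -252/71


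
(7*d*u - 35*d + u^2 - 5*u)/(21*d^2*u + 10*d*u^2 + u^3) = (u - 5)/(u*(3*d + u))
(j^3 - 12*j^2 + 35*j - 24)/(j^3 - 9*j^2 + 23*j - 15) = (j - 8)/(j - 5)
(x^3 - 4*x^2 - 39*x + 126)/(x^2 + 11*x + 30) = (x^2 - 10*x + 21)/(x + 5)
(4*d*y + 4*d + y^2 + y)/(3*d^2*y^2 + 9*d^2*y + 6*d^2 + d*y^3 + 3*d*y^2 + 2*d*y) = (4*d + y)/(d*(3*d*y + 6*d + y^2 + 2*y))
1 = 1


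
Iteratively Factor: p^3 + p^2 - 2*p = (p - 1)*(p^2 + 2*p) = (p - 1)*(p + 2)*(p)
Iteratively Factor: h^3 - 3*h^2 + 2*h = (h - 1)*(h^2 - 2*h) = h*(h - 1)*(h - 2)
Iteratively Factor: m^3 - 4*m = (m)*(m^2 - 4) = m*(m + 2)*(m - 2)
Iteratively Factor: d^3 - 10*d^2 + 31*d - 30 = (d - 3)*(d^2 - 7*d + 10) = (d - 5)*(d - 3)*(d - 2)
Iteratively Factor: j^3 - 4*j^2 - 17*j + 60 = (j - 3)*(j^2 - j - 20) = (j - 5)*(j - 3)*(j + 4)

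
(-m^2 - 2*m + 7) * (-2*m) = 2*m^3 + 4*m^2 - 14*m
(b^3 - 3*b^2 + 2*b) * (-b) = -b^4 + 3*b^3 - 2*b^2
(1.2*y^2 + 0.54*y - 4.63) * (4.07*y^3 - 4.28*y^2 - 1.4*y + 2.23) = 4.884*y^5 - 2.9382*y^4 - 22.8353*y^3 + 21.7364*y^2 + 7.6862*y - 10.3249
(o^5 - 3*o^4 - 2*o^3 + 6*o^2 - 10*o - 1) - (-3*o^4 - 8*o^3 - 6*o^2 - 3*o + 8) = o^5 + 6*o^3 + 12*o^2 - 7*o - 9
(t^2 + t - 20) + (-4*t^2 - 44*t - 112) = -3*t^2 - 43*t - 132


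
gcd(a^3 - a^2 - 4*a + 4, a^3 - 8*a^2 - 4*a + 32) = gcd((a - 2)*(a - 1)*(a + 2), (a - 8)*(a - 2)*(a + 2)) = a^2 - 4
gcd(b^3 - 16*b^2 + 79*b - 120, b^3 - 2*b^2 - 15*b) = b - 5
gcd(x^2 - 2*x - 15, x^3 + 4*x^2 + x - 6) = x + 3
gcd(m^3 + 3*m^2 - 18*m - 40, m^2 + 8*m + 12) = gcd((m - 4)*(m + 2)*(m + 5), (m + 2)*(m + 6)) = m + 2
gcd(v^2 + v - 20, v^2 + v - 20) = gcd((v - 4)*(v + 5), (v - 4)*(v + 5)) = v^2 + v - 20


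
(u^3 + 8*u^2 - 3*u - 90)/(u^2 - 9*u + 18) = (u^2 + 11*u + 30)/(u - 6)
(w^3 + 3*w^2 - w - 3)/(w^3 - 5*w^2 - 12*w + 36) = (w^2 - 1)/(w^2 - 8*w + 12)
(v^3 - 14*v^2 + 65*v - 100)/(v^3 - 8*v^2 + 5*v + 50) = (v - 4)/(v + 2)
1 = 1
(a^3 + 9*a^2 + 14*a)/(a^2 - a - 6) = a*(a + 7)/(a - 3)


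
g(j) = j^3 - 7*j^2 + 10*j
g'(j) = 3*j^2 - 14*j + 10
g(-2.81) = -105.56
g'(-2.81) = 73.03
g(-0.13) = -1.42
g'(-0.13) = 11.87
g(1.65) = 1.93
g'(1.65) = -4.93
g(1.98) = 0.12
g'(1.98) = -5.96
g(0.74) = 3.97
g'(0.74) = 1.28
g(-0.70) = -10.77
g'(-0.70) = 21.27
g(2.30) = -1.86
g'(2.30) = -6.33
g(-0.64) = -9.53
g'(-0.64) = 20.19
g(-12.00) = -2856.00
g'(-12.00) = 610.00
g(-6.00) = -528.00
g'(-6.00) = 202.00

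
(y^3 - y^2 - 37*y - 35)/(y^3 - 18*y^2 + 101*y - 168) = (y^2 + 6*y + 5)/(y^2 - 11*y + 24)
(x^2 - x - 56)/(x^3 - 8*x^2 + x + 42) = (x^2 - x - 56)/(x^3 - 8*x^2 + x + 42)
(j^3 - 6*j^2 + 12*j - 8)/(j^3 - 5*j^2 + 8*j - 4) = (j - 2)/(j - 1)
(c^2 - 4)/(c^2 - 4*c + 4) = (c + 2)/(c - 2)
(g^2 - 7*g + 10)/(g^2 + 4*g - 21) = (g^2 - 7*g + 10)/(g^2 + 4*g - 21)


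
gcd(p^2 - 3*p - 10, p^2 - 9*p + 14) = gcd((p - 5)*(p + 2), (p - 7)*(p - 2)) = 1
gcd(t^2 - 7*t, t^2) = t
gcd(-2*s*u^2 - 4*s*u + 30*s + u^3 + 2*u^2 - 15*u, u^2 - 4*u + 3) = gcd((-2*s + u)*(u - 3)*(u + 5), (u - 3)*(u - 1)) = u - 3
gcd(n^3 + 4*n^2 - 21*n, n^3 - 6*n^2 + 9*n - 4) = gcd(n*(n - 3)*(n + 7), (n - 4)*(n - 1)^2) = 1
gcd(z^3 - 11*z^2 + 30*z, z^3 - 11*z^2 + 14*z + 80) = z - 5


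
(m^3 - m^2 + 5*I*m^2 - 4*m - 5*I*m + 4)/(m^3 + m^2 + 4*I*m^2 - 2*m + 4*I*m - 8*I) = (m + I)/(m + 2)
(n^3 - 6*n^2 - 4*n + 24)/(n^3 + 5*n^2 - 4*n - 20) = (n - 6)/(n + 5)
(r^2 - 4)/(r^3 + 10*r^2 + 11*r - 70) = (r + 2)/(r^2 + 12*r + 35)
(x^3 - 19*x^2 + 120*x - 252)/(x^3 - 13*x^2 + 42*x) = (x - 6)/x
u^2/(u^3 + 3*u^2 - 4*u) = u/(u^2 + 3*u - 4)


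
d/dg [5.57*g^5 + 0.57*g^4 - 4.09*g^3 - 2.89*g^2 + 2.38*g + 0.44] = 27.85*g^4 + 2.28*g^3 - 12.27*g^2 - 5.78*g + 2.38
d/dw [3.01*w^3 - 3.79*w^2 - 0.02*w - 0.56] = 9.03*w^2 - 7.58*w - 0.02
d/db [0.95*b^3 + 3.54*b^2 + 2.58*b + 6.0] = 2.85*b^2 + 7.08*b + 2.58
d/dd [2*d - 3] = 2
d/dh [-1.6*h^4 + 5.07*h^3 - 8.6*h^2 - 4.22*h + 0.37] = -6.4*h^3 + 15.21*h^2 - 17.2*h - 4.22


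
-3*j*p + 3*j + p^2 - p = (-3*j + p)*(p - 1)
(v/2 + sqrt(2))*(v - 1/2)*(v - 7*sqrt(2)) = v^3/2 - 5*sqrt(2)*v^2/2 - v^2/4 - 14*v + 5*sqrt(2)*v/4 + 7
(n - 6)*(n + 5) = n^2 - n - 30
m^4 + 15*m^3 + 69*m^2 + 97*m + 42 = (m + 1)^2*(m + 6)*(m + 7)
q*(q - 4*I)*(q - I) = q^3 - 5*I*q^2 - 4*q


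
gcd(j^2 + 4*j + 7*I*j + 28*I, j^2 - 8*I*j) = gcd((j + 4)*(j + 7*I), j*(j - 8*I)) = 1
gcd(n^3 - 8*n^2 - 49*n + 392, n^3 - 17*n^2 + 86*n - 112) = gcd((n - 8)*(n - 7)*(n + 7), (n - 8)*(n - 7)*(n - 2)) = n^2 - 15*n + 56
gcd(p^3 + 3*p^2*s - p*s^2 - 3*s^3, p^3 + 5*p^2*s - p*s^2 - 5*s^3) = p^2 - s^2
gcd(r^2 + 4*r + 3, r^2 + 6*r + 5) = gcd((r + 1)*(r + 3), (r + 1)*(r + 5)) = r + 1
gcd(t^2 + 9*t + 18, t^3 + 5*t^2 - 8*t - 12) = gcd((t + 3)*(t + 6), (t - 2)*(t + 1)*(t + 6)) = t + 6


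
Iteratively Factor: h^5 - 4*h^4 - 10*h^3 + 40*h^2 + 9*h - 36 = (h - 4)*(h^4 - 10*h^2 + 9) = (h - 4)*(h - 3)*(h^3 + 3*h^2 - h - 3) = (h - 4)*(h - 3)*(h - 1)*(h^2 + 4*h + 3) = (h - 4)*(h - 3)*(h - 1)*(h + 1)*(h + 3)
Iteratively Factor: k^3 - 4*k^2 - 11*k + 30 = (k - 2)*(k^2 - 2*k - 15) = (k - 2)*(k + 3)*(k - 5)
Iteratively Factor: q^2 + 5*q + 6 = (q + 2)*(q + 3)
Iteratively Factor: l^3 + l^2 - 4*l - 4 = (l + 2)*(l^2 - l - 2) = (l + 1)*(l + 2)*(l - 2)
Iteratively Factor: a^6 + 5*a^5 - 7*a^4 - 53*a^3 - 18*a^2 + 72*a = (a)*(a^5 + 5*a^4 - 7*a^3 - 53*a^2 - 18*a + 72) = a*(a - 3)*(a^4 + 8*a^3 + 17*a^2 - 2*a - 24) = a*(a - 3)*(a - 1)*(a^3 + 9*a^2 + 26*a + 24) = a*(a - 3)*(a - 1)*(a + 4)*(a^2 + 5*a + 6) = a*(a - 3)*(a - 1)*(a + 2)*(a + 4)*(a + 3)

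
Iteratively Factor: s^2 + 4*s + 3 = (s + 3)*(s + 1)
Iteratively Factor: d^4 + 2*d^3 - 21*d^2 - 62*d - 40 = (d + 1)*(d^3 + d^2 - 22*d - 40) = (d + 1)*(d + 4)*(d^2 - 3*d - 10) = (d - 5)*(d + 1)*(d + 4)*(d + 2)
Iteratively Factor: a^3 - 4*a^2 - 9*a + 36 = (a + 3)*(a^2 - 7*a + 12) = (a - 3)*(a + 3)*(a - 4)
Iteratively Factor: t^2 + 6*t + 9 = (t + 3)*(t + 3)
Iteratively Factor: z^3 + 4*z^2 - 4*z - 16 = (z - 2)*(z^2 + 6*z + 8) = (z - 2)*(z + 2)*(z + 4)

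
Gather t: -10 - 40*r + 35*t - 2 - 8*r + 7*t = -48*r + 42*t - 12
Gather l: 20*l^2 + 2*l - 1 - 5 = 20*l^2 + 2*l - 6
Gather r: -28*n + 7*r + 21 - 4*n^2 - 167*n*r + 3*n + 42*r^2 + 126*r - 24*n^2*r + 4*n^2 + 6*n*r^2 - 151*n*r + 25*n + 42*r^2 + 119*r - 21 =r^2*(6*n + 84) + r*(-24*n^2 - 318*n + 252)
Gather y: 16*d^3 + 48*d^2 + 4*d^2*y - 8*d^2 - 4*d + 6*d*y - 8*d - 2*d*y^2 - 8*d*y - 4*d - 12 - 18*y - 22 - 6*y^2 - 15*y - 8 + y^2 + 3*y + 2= 16*d^3 + 40*d^2 - 16*d + y^2*(-2*d - 5) + y*(4*d^2 - 2*d - 30) - 40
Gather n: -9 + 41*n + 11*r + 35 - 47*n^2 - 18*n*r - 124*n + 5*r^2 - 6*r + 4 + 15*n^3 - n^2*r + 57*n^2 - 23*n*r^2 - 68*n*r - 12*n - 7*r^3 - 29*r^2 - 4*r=15*n^3 + n^2*(10 - r) + n*(-23*r^2 - 86*r - 95) - 7*r^3 - 24*r^2 + r + 30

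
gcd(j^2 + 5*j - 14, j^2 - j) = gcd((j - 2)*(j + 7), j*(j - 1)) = 1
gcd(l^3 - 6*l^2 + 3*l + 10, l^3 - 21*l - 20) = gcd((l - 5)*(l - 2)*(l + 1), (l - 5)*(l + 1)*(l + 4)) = l^2 - 4*l - 5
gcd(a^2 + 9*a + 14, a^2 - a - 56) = a + 7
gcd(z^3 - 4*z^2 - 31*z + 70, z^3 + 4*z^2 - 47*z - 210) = z^2 - 2*z - 35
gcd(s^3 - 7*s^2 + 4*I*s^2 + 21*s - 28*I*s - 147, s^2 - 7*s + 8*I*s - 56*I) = s - 7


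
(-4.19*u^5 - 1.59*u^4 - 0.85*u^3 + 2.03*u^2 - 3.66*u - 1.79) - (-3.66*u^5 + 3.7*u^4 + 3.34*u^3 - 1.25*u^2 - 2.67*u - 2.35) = -0.53*u^5 - 5.29*u^4 - 4.19*u^3 + 3.28*u^2 - 0.99*u + 0.56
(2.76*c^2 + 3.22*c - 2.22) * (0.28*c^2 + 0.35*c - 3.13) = 0.7728*c^4 + 1.8676*c^3 - 8.1334*c^2 - 10.8556*c + 6.9486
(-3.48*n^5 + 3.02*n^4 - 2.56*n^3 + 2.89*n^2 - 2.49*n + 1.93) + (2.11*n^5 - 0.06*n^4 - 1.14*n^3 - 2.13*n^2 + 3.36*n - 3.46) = -1.37*n^5 + 2.96*n^4 - 3.7*n^3 + 0.76*n^2 + 0.87*n - 1.53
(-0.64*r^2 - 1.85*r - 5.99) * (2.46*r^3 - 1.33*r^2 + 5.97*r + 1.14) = -1.5744*r^5 - 3.6998*r^4 - 16.0957*r^3 - 3.8074*r^2 - 37.8693*r - 6.8286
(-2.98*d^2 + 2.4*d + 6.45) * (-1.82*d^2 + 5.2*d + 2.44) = 5.4236*d^4 - 19.864*d^3 - 6.5302*d^2 + 39.396*d + 15.738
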